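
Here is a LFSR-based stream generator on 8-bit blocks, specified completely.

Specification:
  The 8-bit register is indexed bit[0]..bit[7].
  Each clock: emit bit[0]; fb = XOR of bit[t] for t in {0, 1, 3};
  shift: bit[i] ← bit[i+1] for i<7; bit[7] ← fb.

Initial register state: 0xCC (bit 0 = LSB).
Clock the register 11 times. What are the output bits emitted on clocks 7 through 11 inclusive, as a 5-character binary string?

11110

reg_0 = 0xCC
clock 1: out=0, reg = 0xE6
clock 2: out=0, reg = 0xF3
clock 3: out=1, reg = 0x79
clock 4: out=1, reg = 0x3C
clock 5: out=0, reg = 0x9E
clock 6: out=0, reg = 0x4F
clock 7: out=1, reg = 0xA7
clock 8: out=1, reg = 0x53
clock 9: out=1, reg = 0x29
clock 10: out=1, reg = 0x14
clock 11: out=0, reg = 0x0A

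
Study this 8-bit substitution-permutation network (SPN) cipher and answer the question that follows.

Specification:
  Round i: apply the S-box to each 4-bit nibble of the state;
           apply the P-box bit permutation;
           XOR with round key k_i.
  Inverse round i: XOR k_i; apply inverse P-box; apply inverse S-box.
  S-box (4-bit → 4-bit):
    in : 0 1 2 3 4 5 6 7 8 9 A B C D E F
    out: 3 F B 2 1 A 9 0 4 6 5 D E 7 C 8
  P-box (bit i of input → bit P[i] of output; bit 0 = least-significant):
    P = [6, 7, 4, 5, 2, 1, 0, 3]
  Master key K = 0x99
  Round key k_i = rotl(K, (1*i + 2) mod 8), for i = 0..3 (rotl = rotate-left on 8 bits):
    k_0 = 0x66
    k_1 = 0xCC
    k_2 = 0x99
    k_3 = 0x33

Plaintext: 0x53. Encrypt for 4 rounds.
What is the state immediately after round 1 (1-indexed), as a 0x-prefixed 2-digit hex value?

s_0 = plaintext = 0x53
s_1 = Round(s_0, k_0) = 0xEC
s_2 = Round(s_1, k_1) = 0x75
s_3 = Round(s_2, k_2) = 0x39
s_4 = Round(s_3, k_3) = 0xA1

0xEC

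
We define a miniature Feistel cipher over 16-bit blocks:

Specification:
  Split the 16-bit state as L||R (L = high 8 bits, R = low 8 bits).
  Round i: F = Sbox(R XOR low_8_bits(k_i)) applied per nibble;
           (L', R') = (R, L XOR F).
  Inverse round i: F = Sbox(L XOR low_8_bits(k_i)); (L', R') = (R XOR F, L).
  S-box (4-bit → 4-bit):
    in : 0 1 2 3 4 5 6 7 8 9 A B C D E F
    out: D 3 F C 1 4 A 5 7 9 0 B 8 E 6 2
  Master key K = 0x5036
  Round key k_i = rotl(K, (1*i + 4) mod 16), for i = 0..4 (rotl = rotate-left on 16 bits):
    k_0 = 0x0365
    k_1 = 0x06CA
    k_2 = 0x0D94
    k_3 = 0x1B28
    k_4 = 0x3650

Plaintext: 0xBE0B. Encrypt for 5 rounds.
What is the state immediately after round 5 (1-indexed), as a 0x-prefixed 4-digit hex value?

0x4A75

s_0 = plaintext = 0xBE0B
s_1 = Round(s_0, k_0) = 0x0B18
s_2 = Round(s_1, k_1) = 0x18E4
s_3 = Round(s_2, k_2) = 0xE445
s_4 = Round(s_3, k_3) = 0x454A
s_5 = Round(s_4, k_4) = 0x4A75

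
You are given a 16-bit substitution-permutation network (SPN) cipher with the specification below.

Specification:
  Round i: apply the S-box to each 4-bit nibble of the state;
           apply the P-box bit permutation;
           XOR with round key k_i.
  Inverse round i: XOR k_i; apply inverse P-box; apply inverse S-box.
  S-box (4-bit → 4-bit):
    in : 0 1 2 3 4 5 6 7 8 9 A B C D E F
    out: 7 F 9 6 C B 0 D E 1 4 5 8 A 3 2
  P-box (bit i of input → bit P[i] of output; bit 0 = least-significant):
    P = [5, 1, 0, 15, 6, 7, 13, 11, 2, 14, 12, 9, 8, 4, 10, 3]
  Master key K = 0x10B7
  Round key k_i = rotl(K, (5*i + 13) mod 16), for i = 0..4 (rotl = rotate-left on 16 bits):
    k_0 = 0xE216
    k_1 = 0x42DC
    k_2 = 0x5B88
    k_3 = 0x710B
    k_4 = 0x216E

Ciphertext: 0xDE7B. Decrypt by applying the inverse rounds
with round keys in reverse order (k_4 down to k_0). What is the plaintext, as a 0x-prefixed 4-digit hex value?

0x1EB9

s_0 = ciphertext = 0xDE7B
s_1 = InvRound(s_0, k_4) = 0x0144
s_2 = InvRound(s_1, k_3) = 0xC0B3
s_3 = InvRound(s_2, k_2) = 0x54C1
s_4 = InvRound(s_3, k_1) = 0x876A
s_5 = InvRound(s_4, k_0) = 0x1EB9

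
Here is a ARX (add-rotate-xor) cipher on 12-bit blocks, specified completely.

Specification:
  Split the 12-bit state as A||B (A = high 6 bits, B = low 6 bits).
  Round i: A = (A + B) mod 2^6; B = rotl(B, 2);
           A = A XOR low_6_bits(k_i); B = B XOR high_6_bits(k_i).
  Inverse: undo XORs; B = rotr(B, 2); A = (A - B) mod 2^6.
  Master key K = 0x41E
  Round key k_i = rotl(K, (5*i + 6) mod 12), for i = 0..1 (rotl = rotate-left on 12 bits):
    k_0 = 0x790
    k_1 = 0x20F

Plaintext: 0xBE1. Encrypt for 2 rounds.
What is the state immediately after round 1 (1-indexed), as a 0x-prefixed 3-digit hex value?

0x018

s_0 = plaintext = 0xBE1
s_1 = Round(s_0, k_0) = 0x018
s_2 = Round(s_1, k_1) = 0x5E9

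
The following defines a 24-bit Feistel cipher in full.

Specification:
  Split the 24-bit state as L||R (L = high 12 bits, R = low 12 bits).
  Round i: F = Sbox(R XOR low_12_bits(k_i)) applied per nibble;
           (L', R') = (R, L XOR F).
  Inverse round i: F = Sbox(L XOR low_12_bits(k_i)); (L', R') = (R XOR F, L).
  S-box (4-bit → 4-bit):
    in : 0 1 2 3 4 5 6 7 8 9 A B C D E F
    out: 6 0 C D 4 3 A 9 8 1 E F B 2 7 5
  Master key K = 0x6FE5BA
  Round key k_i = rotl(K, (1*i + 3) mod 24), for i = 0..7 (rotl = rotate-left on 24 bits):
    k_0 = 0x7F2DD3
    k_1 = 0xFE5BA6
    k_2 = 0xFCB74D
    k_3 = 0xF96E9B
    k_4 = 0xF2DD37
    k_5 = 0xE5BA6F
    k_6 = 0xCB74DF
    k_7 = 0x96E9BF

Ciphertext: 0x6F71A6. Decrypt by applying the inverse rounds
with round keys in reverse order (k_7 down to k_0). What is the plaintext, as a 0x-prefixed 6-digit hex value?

s_0 = ciphertext = 0x6F71A6
s_1 = InvRound(s_0, k_7) = 0x4EE6F7
s_2 = InvRound(s_1, k_6) = 0x0274EE
s_3 = InvRound(s_2, k_5) = 0xAA6027
s_4 = InvRound(s_3, k_4) = 0x937AA6
s_5 = InvRound(s_4, k_3) = 0x34D937
s_6 = InvRound(s_5, k_2) = 0xD5134D
s_7 = InvRound(s_6, k_1) = 0x914D51
s_8 = InvRound(s_7, k_0) = 0x9E8914

0x9E8914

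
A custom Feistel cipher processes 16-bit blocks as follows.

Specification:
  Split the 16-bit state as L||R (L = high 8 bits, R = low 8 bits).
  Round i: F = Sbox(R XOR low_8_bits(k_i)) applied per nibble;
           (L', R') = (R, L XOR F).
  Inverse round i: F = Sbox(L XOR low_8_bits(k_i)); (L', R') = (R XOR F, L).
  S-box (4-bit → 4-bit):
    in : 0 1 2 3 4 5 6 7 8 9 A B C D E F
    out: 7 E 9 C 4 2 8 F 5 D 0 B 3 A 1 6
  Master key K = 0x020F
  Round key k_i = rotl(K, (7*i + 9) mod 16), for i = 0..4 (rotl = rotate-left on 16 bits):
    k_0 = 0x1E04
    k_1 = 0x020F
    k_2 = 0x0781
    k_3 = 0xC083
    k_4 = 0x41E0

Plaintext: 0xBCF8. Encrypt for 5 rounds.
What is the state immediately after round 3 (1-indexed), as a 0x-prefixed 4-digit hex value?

0x5F7E

s_0 = plaintext = 0xBCF8
s_1 = Round(s_0, k_0) = 0xF8DF
s_2 = Round(s_1, k_1) = 0xDF5F
s_3 = Round(s_2, k_2) = 0x5F7E
s_4 = Round(s_3, k_3) = 0x7E35
s_5 = Round(s_4, k_4) = 0x35DC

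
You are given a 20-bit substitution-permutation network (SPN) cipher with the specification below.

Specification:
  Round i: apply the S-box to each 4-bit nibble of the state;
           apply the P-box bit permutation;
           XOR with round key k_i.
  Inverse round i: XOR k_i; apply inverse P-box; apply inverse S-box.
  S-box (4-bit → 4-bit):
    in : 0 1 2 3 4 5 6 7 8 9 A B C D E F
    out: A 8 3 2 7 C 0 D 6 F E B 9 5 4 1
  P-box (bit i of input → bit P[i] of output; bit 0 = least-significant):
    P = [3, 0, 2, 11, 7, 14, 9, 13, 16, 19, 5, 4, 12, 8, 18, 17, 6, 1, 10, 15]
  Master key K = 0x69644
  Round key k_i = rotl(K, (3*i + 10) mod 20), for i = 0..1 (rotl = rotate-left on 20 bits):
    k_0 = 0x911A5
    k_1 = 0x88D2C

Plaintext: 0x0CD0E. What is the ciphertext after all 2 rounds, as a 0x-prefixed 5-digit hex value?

0xC4B3F

s_0 = plaintext = 0x0CD0E
s_1 = Round(s_0, k_0) = 0xAE183
s_2 = Round(s_1, k_1) = 0xC4B3F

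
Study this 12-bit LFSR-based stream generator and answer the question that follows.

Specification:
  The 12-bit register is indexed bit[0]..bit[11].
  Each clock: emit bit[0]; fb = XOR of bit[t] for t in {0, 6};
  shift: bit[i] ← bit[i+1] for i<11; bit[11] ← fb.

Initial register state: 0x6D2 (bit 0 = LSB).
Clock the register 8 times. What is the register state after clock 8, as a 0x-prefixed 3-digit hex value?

reg_0 = 0x6D2
clock 1: out=0, reg = 0xB69
clock 2: out=1, reg = 0x5B4
clock 3: out=0, reg = 0x2DA
clock 4: out=0, reg = 0x96D
clock 5: out=1, reg = 0x4B6
clock 6: out=0, reg = 0x25B
clock 7: out=1, reg = 0x12D
clock 8: out=1, reg = 0x896

0x896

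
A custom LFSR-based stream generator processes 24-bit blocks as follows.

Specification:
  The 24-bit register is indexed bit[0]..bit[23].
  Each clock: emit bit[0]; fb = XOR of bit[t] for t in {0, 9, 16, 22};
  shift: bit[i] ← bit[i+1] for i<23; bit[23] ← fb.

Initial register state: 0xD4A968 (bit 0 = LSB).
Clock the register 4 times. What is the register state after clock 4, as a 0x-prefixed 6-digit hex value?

0x7D4A96

reg_0 = 0xD4A968
clock 1: out=0, reg = 0xEA54B4
clock 2: out=0, reg = 0xF52A5A
clock 3: out=0, reg = 0xFA952D
clock 4: out=1, reg = 0x7D4A96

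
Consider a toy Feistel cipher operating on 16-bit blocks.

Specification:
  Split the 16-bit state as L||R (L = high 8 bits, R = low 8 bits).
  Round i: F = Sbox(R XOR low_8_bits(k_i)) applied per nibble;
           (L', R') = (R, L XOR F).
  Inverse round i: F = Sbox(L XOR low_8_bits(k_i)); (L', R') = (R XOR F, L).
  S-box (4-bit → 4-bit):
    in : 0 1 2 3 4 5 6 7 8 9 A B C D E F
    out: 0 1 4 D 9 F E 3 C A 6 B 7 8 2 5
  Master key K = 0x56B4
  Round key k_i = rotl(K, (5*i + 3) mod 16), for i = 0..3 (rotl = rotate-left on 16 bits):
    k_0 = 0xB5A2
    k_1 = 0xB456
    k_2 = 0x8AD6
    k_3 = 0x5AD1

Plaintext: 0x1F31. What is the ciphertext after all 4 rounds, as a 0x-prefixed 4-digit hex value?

0xC009

s_0 = plaintext = 0x1F31
s_1 = Round(s_0, k_0) = 0x31B2
s_2 = Round(s_1, k_1) = 0xB218
s_3 = Round(s_2, k_2) = 0x18C0
s_4 = Round(s_3, k_3) = 0xC009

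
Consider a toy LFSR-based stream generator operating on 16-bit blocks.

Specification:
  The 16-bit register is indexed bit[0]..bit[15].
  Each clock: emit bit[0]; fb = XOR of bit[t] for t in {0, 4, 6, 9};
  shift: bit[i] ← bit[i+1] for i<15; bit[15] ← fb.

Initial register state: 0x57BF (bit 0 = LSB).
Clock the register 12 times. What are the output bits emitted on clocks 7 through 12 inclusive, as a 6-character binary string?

011110

reg_0 = 0x57BF
clock 1: out=1, reg = 0xABDF
clock 2: out=1, reg = 0x55EF
clock 3: out=1, reg = 0x2AF7
clock 4: out=1, reg = 0x157B
clock 5: out=1, reg = 0x8ABD
clock 6: out=1, reg = 0xC55E
clock 7: out=0, reg = 0x62AF
clock 8: out=1, reg = 0x3157
clock 9: out=1, reg = 0x98AB
clock 10: out=1, reg = 0xCC55
clock 11: out=1, reg = 0xE62A
clock 12: out=0, reg = 0xF315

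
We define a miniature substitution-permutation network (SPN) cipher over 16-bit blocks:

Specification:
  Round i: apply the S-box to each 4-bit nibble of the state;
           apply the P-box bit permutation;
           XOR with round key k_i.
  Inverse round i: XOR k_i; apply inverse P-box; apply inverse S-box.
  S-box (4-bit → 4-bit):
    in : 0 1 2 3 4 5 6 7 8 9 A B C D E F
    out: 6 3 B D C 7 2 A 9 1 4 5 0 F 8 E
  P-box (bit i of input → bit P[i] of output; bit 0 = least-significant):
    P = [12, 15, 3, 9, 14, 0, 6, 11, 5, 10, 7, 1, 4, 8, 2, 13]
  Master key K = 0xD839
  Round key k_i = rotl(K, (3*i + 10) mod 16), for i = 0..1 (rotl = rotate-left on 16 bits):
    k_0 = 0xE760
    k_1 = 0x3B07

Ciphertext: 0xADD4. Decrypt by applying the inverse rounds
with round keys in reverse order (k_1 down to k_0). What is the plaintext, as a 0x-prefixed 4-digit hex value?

s_0 = ciphertext = 0xADD4
s_1 = InvRound(s_0, k_1) = 0x9F02
s_2 = InvRound(s_1, k_0) = 0xE839

0xE839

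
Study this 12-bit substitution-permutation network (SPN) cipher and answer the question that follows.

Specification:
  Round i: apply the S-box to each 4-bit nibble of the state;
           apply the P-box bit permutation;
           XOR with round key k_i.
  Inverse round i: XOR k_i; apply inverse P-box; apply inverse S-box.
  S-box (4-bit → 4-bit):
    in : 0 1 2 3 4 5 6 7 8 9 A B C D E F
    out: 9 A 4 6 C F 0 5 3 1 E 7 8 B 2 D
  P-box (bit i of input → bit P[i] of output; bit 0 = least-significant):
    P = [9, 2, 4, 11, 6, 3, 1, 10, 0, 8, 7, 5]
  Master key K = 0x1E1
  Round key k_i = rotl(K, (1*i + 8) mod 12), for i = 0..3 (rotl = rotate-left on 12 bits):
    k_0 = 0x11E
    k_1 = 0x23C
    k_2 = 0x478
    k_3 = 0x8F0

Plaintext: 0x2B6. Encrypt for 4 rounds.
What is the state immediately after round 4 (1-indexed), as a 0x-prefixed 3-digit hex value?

0xFE5

s_0 = plaintext = 0x2B6
s_1 = Round(s_0, k_0) = 0x1D4
s_2 = Round(s_1, k_1) = 0xF44
s_3 = Round(s_2, k_2) = 0x8CB
s_4 = Round(s_3, k_3) = 0xFE5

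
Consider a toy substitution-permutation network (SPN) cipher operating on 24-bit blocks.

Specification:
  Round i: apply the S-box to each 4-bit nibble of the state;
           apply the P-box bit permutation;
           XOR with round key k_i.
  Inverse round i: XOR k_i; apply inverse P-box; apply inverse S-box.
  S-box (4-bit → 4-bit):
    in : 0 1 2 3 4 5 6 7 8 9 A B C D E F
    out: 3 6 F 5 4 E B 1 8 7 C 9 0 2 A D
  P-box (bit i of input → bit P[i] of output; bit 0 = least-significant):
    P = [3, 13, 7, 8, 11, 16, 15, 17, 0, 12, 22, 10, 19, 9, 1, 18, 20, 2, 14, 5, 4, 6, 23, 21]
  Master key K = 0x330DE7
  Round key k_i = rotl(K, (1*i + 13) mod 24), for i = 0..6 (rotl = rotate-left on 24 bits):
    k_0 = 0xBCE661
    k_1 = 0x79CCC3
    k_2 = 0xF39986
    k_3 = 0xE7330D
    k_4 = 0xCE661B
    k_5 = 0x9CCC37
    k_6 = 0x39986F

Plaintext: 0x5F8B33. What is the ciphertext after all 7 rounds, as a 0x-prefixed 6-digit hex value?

s_0 = plaintext = 0x5F8B33
s_1 = Round(s_0, k_0) = 0x082A88
s_2 = Round(s_1, k_1) = 0x37CBB1
s_3 = Round(s_2, k_2) = 0x61B517
s_4 = Round(s_3, k_3) = 0x8AE751
s_5 = Round(s_4, k_4) = 0xE984BA
s_6 = Round(s_5, k_5) = 0xEA85F3
s_7 = Round(s_6, k_6) = 0x5F4487

0x5F4487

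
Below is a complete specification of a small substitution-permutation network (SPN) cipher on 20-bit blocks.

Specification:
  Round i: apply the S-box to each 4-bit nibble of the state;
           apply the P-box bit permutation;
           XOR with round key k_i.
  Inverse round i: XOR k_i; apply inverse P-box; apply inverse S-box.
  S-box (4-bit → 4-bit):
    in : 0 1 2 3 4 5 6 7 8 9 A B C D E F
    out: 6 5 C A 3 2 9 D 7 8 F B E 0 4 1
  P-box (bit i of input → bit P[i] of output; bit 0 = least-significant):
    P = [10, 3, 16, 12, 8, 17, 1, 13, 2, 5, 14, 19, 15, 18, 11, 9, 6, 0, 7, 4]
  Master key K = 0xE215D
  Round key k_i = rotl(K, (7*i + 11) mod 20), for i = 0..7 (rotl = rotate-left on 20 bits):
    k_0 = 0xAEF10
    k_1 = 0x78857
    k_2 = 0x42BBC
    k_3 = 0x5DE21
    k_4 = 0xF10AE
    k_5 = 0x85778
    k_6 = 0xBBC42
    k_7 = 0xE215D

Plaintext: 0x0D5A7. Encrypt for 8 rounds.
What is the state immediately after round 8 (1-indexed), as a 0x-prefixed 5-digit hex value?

s_0 = plaintext = 0x0D5A7
s_1 = Round(s_0, k_0) = 0x9DAB3
s_2 = Round(s_1, k_1) = 0xDF96B
s_3 = Round(s_2, k_2) = 0xC9EB4
s_4 = Round(s_3, k_3) = 0x7B9B8
s_5 = Round(s_4, k_4) = 0x0B776
s_6 = Round(s_5, k_5) = 0x4A0FF
s_7 = Round(s_6, k_6) = 0xF7323
s_8 = Round(s_7, k_7) = 0x69B37

0x69B37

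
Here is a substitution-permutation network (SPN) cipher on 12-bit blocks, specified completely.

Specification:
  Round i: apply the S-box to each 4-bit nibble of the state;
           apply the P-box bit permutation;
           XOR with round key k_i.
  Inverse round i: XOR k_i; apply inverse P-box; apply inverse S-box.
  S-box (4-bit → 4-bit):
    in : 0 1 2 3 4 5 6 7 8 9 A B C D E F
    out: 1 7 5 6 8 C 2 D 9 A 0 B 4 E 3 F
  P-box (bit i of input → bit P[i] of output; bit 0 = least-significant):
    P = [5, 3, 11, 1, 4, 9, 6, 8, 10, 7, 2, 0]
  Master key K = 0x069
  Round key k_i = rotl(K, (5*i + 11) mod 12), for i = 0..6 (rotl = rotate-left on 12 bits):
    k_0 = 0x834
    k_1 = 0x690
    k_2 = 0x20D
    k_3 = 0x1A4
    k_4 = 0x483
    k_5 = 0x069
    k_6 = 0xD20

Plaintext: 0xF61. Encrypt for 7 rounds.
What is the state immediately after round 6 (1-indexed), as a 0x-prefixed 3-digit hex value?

s_0 = plaintext = 0xF61
s_1 = Round(s_0, k_0) = 0x699
s_2 = Round(s_1, k_1) = 0x51A
s_3 = Round(s_2, k_2) = 0x058
s_4 = Round(s_3, k_3) = 0x4C6
s_5 = Round(s_4, k_4) = 0x4CA
s_6 = Round(s_5, k_5) = 0x028
s_7 = Round(s_6, k_6) = 0x952

0x028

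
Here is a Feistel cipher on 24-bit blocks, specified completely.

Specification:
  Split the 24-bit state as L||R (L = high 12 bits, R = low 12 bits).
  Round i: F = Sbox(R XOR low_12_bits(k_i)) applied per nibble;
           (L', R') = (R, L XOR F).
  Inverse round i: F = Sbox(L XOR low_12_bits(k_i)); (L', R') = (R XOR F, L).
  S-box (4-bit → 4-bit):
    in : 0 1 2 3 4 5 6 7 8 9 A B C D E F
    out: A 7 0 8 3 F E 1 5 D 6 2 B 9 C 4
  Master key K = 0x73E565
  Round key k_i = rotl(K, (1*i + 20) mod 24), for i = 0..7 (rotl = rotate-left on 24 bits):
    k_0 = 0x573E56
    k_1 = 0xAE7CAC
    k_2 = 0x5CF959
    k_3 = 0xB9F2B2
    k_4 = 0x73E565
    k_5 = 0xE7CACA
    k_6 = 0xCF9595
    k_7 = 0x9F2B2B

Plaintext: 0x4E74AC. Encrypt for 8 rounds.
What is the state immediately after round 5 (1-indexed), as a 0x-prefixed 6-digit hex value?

s_0 = plaintext = 0x4E74AC
s_1 = Round(s_0, k_0) = 0x4AC2A1
s_2 = Round(s_1, k_1) = 0x2A1805
s_3 = Round(s_2, k_2) = 0x80555A
s_4 = Round(s_3, k_3) = 0x55A9C0
s_5 = Round(s_4, k_4) = 0x9C0E35
s_6 = Round(s_5, k_5) = 0xE35A84
s_7 = Round(s_6, k_6) = 0xA84A42
s_8 = Round(s_7, k_7) = 0xA42D69

0x9C0E35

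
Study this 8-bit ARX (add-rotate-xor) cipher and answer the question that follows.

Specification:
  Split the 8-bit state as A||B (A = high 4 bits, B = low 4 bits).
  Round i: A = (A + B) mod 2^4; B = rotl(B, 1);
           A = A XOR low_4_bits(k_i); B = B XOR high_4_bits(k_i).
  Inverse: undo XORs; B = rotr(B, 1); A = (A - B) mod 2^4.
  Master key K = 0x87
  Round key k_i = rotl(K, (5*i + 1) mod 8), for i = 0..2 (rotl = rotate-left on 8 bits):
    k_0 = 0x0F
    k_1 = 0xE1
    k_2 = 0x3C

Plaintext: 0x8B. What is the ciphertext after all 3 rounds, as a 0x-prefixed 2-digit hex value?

0xE3

s_0 = plaintext = 0x8B
s_1 = Round(s_0, k_0) = 0xC7
s_2 = Round(s_1, k_1) = 0x20
s_3 = Round(s_2, k_2) = 0xE3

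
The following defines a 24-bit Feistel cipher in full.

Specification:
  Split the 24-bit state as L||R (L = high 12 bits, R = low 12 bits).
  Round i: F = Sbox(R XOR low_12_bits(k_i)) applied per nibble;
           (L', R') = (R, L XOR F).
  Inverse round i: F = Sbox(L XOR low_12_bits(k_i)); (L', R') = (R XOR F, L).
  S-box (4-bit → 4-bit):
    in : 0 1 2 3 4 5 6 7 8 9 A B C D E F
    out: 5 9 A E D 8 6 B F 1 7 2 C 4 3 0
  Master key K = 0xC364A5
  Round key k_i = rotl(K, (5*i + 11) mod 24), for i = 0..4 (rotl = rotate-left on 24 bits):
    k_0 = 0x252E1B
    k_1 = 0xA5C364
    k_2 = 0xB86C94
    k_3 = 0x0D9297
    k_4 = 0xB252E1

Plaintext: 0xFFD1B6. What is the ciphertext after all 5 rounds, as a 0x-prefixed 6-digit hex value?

0x07DC03

s_0 = plaintext = 0xFFD1B6
s_1 = Round(s_0, k_0) = 0x1B6F89
s_2 = Round(s_1, k_1) = 0xF89D82
s_3 = Round(s_2, k_2) = 0xD8261F
s_4 = Round(s_3, k_3) = 0x61F07D
s_5 = Round(s_4, k_4) = 0x07DC03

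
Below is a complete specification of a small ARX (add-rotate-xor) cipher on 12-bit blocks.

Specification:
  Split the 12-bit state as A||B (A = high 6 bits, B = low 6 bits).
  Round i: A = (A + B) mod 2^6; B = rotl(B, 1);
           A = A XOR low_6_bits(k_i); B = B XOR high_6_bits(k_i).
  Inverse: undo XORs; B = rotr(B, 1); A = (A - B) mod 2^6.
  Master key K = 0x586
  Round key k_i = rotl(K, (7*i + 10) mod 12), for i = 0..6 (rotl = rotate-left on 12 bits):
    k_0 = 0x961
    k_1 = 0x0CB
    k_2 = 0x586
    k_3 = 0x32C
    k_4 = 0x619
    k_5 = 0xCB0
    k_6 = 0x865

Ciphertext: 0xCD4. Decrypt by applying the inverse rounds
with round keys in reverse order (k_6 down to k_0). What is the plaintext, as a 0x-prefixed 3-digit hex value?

s_0 = ciphertext = 0xCD4
s_1 = InvRound(s_0, k_6) = 0x73A
s_2 = InvRound(s_1, k_5) = 0xA04
s_3 = InvRound(s_2, k_4) = 0x8CE
s_4 = InvRound(s_3, k_3) = 0x381
s_5 = InvRound(s_4, k_2) = 0x76B
s_6 = InvRound(s_5, k_1) = 0x094
s_7 = InvRound(s_6, k_0) = 0xAF8

0xAF8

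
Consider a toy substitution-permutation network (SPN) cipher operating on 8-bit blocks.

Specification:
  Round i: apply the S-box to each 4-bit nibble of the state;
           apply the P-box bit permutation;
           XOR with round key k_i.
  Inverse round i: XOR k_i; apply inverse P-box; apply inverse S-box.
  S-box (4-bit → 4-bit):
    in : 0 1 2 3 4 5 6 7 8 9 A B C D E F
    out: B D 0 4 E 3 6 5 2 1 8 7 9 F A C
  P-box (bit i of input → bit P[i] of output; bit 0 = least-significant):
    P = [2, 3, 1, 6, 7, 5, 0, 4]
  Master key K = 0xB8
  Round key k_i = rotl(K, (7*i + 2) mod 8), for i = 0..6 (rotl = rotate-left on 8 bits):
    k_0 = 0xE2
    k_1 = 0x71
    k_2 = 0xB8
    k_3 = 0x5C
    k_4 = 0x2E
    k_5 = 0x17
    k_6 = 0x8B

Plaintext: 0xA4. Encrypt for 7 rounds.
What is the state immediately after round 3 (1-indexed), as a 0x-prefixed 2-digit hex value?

0x01

s_0 = plaintext = 0xA4
s_1 = Round(s_0, k_0) = 0xB8
s_2 = Round(s_1, k_1) = 0xD8
s_3 = Round(s_2, k_2) = 0x01
s_4 = Round(s_3, k_3) = 0xAA
s_5 = Round(s_4, k_4) = 0x7E
s_6 = Round(s_5, k_5) = 0xDE
s_7 = Round(s_6, k_6) = 0x72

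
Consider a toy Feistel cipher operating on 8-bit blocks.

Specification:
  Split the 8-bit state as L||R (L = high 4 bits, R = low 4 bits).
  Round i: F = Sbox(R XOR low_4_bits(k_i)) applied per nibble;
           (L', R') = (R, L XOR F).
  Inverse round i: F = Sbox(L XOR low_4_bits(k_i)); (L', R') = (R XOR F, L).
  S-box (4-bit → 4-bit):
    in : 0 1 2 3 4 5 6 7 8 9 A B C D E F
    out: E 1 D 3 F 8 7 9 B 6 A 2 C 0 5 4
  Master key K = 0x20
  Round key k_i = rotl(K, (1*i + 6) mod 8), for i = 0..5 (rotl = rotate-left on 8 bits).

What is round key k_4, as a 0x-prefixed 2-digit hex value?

0x80

K = 0x20
k_0 = rotl(K, (1*0+6) mod 8) = rotl(K, 6) = 0x08
k_1 = rotl(K, (1*1+6) mod 8) = rotl(K, 7) = 0x10
k_2 = rotl(K, (1*2+6) mod 8) = rotl(K, 0) = 0x20
k_3 = rotl(K, (1*3+6) mod 8) = rotl(K, 1) = 0x40
k_4 = rotl(K, (1*4+6) mod 8) = rotl(K, 2) = 0x80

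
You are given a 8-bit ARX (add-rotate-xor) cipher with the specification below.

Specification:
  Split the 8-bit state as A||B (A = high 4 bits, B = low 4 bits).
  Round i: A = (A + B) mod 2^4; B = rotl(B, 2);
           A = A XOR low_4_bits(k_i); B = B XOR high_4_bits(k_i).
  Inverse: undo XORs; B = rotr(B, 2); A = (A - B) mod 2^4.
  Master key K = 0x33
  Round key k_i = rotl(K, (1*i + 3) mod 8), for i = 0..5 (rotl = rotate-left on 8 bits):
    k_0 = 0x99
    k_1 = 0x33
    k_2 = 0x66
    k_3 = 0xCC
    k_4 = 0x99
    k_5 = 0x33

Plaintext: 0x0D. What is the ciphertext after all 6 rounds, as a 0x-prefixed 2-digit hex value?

s_0 = plaintext = 0x0D
s_1 = Round(s_0, k_0) = 0x4E
s_2 = Round(s_1, k_1) = 0x18
s_3 = Round(s_2, k_2) = 0xF4
s_4 = Round(s_3, k_3) = 0xFD
s_5 = Round(s_4, k_4) = 0x5E
s_6 = Round(s_5, k_5) = 0x08

0x08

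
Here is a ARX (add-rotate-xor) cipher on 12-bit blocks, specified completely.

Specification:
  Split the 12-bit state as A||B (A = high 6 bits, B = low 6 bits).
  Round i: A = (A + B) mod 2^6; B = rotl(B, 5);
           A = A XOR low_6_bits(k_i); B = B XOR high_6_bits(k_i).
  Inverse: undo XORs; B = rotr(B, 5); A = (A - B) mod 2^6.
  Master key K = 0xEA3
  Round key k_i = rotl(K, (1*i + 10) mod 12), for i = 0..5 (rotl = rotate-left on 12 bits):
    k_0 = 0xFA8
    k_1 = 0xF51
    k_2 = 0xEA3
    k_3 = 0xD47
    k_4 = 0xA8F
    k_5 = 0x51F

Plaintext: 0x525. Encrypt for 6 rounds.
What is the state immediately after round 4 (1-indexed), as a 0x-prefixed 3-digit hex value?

s_0 = plaintext = 0x525
s_1 = Round(s_0, k_0) = 0x44C
s_2 = Round(s_1, k_1) = 0x33B
s_3 = Round(s_2, k_2) = 0x907
s_4 = Round(s_3, k_3) = 0xB16
s_5 = Round(s_4, k_4) = 0x361
s_6 = Round(s_5, k_5) = 0xC64

0xB16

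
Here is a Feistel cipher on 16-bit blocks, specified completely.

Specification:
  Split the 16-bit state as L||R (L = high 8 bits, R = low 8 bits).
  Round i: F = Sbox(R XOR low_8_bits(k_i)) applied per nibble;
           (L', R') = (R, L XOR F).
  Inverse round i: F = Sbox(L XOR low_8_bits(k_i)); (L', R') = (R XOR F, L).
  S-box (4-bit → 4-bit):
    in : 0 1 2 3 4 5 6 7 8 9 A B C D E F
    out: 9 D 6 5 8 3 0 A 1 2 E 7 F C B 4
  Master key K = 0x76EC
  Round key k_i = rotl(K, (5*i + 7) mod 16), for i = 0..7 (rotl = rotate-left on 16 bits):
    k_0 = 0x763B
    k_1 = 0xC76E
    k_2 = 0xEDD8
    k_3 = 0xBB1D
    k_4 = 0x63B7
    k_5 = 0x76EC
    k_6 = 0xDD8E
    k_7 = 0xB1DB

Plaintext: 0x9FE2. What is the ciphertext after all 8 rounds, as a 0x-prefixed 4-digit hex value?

0x7A3A

s_0 = plaintext = 0x9FE2
s_1 = Round(s_0, k_0) = 0xE25D
s_2 = Round(s_1, k_1) = 0x5DB7
s_3 = Round(s_2, k_2) = 0xB759
s_4 = Round(s_3, k_3) = 0x593F
s_5 = Round(s_4, k_4) = 0x3F48
s_6 = Round(s_5, k_5) = 0x48D7
s_7 = Round(s_6, k_6) = 0xD77A
s_8 = Round(s_7, k_7) = 0x7A3A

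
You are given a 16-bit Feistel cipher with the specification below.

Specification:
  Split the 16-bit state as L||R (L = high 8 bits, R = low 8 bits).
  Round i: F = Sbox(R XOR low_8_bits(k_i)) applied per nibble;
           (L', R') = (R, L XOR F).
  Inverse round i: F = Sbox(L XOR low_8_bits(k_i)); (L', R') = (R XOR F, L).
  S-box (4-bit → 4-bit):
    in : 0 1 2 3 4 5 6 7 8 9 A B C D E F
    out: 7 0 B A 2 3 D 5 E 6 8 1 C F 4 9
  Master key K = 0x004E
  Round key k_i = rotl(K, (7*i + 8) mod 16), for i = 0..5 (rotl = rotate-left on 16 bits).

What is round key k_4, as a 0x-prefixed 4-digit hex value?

0x04E0

K = 0x004E
k_0 = rotl(K, (7*0+8) mod 16) = rotl(K, 8) = 0x4E00
k_1 = rotl(K, (7*1+8) mod 16) = rotl(K, 15) = 0x0027
k_2 = rotl(K, (7*2+8) mod 16) = rotl(K, 6) = 0x1380
k_3 = rotl(K, (7*3+8) mod 16) = rotl(K, 13) = 0xC009
k_4 = rotl(K, (7*4+8) mod 16) = rotl(K, 4) = 0x04E0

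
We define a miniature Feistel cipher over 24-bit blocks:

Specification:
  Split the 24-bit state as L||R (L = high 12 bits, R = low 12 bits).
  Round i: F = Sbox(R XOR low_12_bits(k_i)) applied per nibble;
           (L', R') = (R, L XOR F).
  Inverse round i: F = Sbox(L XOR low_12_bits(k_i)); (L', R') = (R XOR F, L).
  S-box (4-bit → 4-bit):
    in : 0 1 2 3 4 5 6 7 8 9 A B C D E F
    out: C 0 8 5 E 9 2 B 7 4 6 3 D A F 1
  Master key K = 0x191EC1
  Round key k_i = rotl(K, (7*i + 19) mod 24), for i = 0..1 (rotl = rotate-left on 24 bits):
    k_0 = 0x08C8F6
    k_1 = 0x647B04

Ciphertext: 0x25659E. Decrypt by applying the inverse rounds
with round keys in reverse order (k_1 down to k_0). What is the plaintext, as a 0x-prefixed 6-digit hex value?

s_0 = ciphertext = 0x25659E
s_1 = InvRound(s_0, k_1) = 0x106256
s_2 = InvRound(s_1, k_0) = 0x64A106

0x64A106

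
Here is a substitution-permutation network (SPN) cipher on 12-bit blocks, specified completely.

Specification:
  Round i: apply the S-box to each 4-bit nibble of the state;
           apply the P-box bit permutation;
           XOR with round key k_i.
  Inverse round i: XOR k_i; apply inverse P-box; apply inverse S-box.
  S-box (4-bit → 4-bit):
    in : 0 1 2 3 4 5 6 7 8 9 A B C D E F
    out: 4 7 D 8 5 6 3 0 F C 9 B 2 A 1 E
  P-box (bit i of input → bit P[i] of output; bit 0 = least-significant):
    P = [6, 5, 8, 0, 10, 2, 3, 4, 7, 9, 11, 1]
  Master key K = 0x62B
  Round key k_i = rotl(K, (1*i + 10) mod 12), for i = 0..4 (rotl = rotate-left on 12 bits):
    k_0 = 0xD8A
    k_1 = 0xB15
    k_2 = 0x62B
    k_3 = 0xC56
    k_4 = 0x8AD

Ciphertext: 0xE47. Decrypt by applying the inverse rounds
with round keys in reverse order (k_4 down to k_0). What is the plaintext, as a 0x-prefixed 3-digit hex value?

0x39E

s_0 = ciphertext = 0xE47
s_1 = InvRound(s_0, k_4) = 0xB46
s_2 = InvRound(s_1, k_3) = 0xCA0
s_3 = InvRound(s_2, k_2) = 0x803
s_4 = InvRound(s_3, k_1) = 0xDD0
s_5 = InvRound(s_4, k_0) = 0x39E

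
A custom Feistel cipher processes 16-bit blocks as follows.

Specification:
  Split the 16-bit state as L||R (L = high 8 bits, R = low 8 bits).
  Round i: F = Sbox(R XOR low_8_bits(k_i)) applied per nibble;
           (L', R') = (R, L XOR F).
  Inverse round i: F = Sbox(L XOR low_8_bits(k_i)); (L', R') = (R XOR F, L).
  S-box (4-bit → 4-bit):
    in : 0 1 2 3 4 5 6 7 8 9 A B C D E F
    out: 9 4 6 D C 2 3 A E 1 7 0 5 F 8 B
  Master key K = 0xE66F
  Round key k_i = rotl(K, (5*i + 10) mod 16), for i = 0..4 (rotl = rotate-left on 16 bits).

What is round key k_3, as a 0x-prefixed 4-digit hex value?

0xDFCC

K = 0xE66F
k_0 = rotl(K, (5*0+10) mod 16) = rotl(K, 10) = 0xBF99
k_1 = rotl(K, (5*1+10) mod 16) = rotl(K, 15) = 0xF337
k_2 = rotl(K, (5*2+10) mod 16) = rotl(K, 4) = 0x66FE
k_3 = rotl(K, (5*3+10) mod 16) = rotl(K, 9) = 0xDFCC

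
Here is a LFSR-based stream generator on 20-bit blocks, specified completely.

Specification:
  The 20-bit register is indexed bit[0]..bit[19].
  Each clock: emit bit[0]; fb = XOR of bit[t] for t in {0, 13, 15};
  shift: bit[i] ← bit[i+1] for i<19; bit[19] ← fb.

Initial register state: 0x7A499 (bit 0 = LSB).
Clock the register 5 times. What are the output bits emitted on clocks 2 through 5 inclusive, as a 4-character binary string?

reg_0 = 0x7A499
clock 1: out=1, reg = 0xBD24C
clock 2: out=0, reg = 0xDE926
clock 3: out=0, reg = 0x6F493
clock 4: out=1, reg = 0xB7A49
clock 5: out=1, reg = 0x5BD24

0011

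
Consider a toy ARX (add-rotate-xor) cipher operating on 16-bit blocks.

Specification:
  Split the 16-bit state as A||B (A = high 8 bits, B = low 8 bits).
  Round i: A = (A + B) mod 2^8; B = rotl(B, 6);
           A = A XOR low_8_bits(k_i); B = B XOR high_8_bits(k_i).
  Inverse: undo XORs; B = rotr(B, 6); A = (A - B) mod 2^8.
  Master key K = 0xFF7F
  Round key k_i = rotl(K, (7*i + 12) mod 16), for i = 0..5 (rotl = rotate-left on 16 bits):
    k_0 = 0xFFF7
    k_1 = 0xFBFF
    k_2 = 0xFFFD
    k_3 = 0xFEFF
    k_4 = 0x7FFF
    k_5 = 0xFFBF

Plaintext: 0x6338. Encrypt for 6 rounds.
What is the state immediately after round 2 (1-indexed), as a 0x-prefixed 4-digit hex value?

0xA287

s_0 = plaintext = 0x6338
s_1 = Round(s_0, k_0) = 0x6CF1
s_2 = Round(s_1, k_1) = 0xA287
s_3 = Round(s_2, k_2) = 0xD41E
s_4 = Round(s_3, k_3) = 0x0D79
s_5 = Round(s_4, k_4) = 0x7921
s_6 = Round(s_5, k_5) = 0x25B7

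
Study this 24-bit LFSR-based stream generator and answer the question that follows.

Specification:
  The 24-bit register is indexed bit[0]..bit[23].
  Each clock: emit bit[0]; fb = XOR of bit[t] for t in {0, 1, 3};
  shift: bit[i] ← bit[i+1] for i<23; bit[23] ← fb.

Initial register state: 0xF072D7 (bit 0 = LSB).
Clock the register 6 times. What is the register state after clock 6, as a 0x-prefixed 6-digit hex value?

reg_0 = 0xF072D7
clock 1: out=1, reg = 0x78396B
clock 2: out=1, reg = 0xBC1CB5
clock 3: out=1, reg = 0xDE0E5A
clock 4: out=0, reg = 0x6F072D
clock 5: out=1, reg = 0x378396
clock 6: out=0, reg = 0x9BC1CB

0x9BC1CB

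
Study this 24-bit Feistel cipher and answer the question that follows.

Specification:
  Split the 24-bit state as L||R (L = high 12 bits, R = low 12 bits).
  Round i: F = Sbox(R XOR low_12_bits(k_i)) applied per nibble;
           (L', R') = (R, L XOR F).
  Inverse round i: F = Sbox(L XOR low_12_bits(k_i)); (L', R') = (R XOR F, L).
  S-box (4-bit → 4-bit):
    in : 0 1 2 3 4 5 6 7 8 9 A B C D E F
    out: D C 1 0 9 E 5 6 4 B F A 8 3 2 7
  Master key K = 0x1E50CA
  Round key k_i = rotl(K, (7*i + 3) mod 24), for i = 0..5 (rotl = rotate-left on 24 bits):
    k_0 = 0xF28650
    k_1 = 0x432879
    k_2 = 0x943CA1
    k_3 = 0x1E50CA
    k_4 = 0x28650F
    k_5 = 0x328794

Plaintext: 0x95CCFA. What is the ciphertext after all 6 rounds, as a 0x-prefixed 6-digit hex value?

s_0 = plaintext = 0x95CCFA
s_1 = Round(s_0, k_0) = 0xCFA6A3
s_2 = Round(s_1, k_1) = 0x6A3EC5
s_3 = Round(s_2, k_2) = 0xEC57FA
s_4 = Round(s_3, k_3) = 0x7FA8C8
s_5 = Round(s_4, k_4) = 0x8C847C
s_6 = Round(s_5, k_5) = 0x47C8EC

0x47C8EC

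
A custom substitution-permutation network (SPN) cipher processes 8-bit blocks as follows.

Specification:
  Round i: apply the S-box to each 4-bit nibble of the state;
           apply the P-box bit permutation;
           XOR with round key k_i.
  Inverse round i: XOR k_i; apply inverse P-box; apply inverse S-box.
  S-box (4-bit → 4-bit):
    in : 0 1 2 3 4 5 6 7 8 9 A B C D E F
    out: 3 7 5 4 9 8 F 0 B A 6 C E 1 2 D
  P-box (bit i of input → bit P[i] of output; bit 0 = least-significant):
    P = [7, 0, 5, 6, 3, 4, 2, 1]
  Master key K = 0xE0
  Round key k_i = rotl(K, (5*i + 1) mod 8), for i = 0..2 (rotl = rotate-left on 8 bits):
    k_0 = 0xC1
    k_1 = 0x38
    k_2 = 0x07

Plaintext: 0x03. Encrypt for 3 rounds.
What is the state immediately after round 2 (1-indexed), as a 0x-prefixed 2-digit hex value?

s_0 = plaintext = 0x03
s_1 = Round(s_0, k_0) = 0xF9
s_2 = Round(s_1, k_1) = 0x77
s_3 = Round(s_2, k_2) = 0x07

0x77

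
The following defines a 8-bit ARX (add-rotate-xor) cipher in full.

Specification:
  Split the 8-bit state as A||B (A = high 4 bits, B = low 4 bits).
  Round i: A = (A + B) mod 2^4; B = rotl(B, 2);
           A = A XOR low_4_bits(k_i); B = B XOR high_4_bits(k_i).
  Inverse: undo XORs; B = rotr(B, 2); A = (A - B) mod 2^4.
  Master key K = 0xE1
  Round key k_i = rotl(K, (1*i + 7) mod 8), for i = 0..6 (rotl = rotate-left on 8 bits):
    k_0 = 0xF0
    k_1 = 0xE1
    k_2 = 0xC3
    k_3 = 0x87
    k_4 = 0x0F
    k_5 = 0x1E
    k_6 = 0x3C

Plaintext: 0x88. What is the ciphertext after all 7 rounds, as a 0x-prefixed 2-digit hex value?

s_0 = plaintext = 0x88
s_1 = Round(s_0, k_0) = 0x0D
s_2 = Round(s_1, k_1) = 0xC9
s_3 = Round(s_2, k_2) = 0x6A
s_4 = Round(s_3, k_3) = 0x72
s_5 = Round(s_4, k_4) = 0x68
s_6 = Round(s_5, k_5) = 0x03
s_7 = Round(s_6, k_6) = 0xFF

0xFF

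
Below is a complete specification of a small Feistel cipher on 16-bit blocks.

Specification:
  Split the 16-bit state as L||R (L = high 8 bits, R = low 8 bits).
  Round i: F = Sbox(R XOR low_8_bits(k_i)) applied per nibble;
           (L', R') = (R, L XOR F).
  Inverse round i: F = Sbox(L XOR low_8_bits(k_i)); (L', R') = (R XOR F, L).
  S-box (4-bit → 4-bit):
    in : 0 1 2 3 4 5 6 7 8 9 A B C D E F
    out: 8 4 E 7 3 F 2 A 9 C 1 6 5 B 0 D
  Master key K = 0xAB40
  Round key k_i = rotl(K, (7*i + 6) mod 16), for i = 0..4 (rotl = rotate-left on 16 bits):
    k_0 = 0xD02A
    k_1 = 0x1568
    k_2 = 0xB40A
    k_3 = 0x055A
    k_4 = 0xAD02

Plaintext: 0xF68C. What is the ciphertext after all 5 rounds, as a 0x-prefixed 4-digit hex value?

0xC5F9

s_0 = plaintext = 0xF68C
s_1 = Round(s_0, k_0) = 0x8CE4
s_2 = Round(s_1, k_1) = 0xE419
s_3 = Round(s_2, k_2) = 0x19A3
s_4 = Round(s_3, k_3) = 0xA3C5
s_5 = Round(s_4, k_4) = 0xC5F9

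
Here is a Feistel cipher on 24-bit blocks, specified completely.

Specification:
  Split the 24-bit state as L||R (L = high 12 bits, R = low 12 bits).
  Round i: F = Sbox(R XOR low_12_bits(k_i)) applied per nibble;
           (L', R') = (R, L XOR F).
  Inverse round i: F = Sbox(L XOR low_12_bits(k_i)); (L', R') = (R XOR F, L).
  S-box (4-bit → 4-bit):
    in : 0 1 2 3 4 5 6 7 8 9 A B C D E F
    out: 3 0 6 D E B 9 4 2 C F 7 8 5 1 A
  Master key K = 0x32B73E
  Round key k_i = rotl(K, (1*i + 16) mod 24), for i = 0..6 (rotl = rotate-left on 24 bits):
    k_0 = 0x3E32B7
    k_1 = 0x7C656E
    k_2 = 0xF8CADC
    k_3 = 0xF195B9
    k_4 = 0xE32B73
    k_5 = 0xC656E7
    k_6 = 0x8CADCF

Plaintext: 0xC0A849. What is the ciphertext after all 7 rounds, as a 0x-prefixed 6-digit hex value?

s_0 = plaintext = 0xC0A849
s_1 = Round(s_0, k_0) = 0x8493AB
s_2 = Round(s_1, k_1) = 0x3AB1C2
s_3 = Round(s_2, k_2) = 0x1C24AA
s_4 = Round(s_3, k_3) = 0x4AA1CF
s_5 = Round(s_4, k_4) = 0x1CFBD2
s_6 = Round(s_5, k_5) = 0xBD2414
s_7 = Round(s_6, k_6) = 0x414785

0x414785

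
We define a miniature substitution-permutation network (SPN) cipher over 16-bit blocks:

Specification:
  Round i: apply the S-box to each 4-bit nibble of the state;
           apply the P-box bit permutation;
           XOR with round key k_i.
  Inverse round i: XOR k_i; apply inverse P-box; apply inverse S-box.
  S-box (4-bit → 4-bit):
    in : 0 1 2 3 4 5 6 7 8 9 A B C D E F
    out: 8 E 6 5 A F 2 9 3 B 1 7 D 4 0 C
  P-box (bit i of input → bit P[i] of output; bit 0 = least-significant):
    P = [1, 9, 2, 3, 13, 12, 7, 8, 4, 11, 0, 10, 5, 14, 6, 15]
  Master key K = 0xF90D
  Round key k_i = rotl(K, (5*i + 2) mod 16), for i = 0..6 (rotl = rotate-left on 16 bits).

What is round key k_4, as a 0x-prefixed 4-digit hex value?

K = 0xF90D
k_0 = rotl(K, (5*0+2) mod 16) = rotl(K, 2) = 0xE437
k_1 = rotl(K, (5*1+2) mod 16) = rotl(K, 7) = 0x86FC
k_2 = rotl(K, (5*2+2) mod 16) = rotl(K, 12) = 0xDF90
k_3 = rotl(K, (5*3+2) mod 16) = rotl(K, 1) = 0xF21B
k_4 = rotl(K, (5*4+2) mod 16) = rotl(K, 6) = 0x437E

0x437E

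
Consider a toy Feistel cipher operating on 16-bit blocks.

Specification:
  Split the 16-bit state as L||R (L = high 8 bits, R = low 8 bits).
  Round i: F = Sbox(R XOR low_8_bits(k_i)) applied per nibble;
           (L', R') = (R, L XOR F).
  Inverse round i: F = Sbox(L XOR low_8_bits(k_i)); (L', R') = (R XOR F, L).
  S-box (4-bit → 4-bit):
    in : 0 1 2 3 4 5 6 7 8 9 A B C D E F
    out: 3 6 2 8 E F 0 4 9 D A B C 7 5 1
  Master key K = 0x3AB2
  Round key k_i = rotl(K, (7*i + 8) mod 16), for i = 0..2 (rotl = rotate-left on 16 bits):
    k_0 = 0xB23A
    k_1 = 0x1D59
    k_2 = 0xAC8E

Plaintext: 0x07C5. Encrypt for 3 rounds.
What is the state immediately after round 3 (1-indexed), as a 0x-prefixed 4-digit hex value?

s_0 = plaintext = 0x07C5
s_1 = Round(s_0, k_0) = 0xC516
s_2 = Round(s_1, k_1) = 0x1624
s_3 = Round(s_2, k_2) = 0x24BC

0x24BC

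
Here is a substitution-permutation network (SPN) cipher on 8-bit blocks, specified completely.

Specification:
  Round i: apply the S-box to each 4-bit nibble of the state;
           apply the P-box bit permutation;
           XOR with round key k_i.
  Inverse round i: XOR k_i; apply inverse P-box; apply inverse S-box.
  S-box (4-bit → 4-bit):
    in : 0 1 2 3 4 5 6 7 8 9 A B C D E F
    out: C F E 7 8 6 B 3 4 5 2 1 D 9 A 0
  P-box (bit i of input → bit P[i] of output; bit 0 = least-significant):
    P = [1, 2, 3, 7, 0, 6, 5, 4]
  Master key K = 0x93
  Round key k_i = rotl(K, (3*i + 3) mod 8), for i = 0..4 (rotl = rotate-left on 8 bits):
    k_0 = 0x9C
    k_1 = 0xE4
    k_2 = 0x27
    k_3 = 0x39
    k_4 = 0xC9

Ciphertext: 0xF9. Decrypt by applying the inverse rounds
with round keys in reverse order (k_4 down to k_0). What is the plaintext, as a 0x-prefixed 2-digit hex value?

0x9E

s_0 = ciphertext = 0xF9
s_1 = InvRound(s_0, k_4) = 0x0F
s_2 = InvRound(s_1, k_3) = 0x07
s_3 = InvRound(s_2, k_2) = 0x8F
s_4 = InvRound(s_3, k_1) = 0x39
s_5 = InvRound(s_4, k_0) = 0x9E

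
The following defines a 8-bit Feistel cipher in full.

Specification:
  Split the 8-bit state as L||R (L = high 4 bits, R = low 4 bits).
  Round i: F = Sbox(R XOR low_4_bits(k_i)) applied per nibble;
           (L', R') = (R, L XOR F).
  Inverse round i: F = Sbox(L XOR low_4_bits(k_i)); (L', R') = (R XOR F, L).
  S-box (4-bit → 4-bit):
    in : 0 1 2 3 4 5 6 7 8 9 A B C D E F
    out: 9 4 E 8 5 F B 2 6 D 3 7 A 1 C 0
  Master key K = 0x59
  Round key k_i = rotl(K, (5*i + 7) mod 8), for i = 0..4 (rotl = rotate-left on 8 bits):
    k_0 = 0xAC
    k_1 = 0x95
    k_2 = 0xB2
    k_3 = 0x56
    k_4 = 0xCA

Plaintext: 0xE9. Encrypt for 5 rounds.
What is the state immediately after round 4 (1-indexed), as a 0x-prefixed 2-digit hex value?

0xDB

s_0 = plaintext = 0xE9
s_1 = Round(s_0, k_0) = 0x91
s_2 = Round(s_1, k_1) = 0x1C
s_3 = Round(s_2, k_2) = 0xCD
s_4 = Round(s_3, k_3) = 0xDB
s_5 = Round(s_4, k_4) = 0xB9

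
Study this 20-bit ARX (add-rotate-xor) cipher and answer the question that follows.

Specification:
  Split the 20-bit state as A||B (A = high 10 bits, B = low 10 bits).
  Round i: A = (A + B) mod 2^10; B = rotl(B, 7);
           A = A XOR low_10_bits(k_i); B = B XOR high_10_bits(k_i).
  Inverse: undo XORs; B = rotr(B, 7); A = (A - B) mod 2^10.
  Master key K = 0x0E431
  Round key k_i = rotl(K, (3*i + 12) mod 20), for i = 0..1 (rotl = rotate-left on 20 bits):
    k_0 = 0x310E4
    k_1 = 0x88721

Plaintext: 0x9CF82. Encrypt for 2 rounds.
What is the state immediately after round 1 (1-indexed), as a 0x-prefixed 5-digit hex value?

0x445B4

s_0 = plaintext = 0x9CF82
s_1 = Round(s_0, k_0) = 0x445B4
s_2 = Round(s_1, k_1) = 0x79017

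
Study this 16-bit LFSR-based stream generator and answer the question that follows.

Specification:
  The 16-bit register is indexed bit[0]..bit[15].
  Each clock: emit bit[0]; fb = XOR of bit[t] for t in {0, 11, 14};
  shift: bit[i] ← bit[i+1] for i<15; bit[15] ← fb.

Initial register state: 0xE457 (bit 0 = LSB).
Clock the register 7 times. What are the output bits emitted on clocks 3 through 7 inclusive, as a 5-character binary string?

reg_0 = 0xE457
clock 1: out=1, reg = 0x722B
clock 2: out=1, reg = 0x3915
clock 3: out=1, reg = 0x1C8A
clock 4: out=0, reg = 0x8E45
clock 5: out=1, reg = 0x4722
clock 6: out=0, reg = 0xA391
clock 7: out=1, reg = 0xD1C8

10101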